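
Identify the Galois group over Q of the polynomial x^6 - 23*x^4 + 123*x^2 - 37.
The polynomial f is an irreducible sextic over Q, so G = Gal(f/Q) is one of the 16 transitive subgroups 6T1, ..., 6T16 of S_6. The discriminant of f is 870211913777152, which is not a perfect square, so G is not contained in A_6. The transitive groups of degree 6 not contained in A_6 are: C_6 (6T1, order 6), S_3 (6T2, order 6), D_6 (6T3, order 12), C_3 x S_3 (6T5, order 18), A_4 x C_2 (6T6, order 24), S_4 (6T8, order 24), S_3 x S_3 (6T9, order 36), S_4 x C_2 (6T11, order 48), (S_3 x S_3) : C_2 (6T13, order 72), PGL(2,5) (6T14, order 120), S_6 (6T16, order 720). By Dedekind's theorem, for a prime p not dividing disc(f) the degrees of the irreducible factors of f mod p form the cycle type of an element of G. Factoring f modulo the 23 such primes p <= 97 (skipping 2, 37, which divide the discriminant), each new pattern first appears at: mod 3: f = (x^3 + x^2 + x + 2)(x^3 + 2x^2 + x + 1), pattern 3+3; mod 5: f = (x^2 + 3)(x^2 + 2x + 4)(x^2 + 3x + 4), pattern 2+2+2; mod 67: f = (x + 5)(x + 6)(x + 30)(x + 37)(x + 61)(x + 62), pattern 1+1+1+1+1+1. No other pattern occurs in this range, so the set of observed cycle types is {3+3, 2+2+2, 1+1+1+1+1+1}. The candidates containing elements of all these cycle types are C_6 (6T1) of order 6, S_3 (6T2) of order 6, D_6 (6T3) of order 12, C_3 x S_3 (6T5) of order 18, A_4 x C_2 (6T6) of order 24, S_4 (6T8) of order 24, S_3 x S_3 (6T9) of order 36, S_4 x C_2 (6T11) of order 48, (S_3 x S_3) : C_2 (6T13) of order 72, PGL(2,5) (6T14) of order 120, S_6 (6T16) of order 720; the others are excluded. The observed types are precisely the cycle types that occur in S_3 (6T2). Each of the other remaining candidates has further cycle types, and by the Chebotarev density theorem the matching factorization patterns would occur for a proportion of primes equal to their share of the group: C_6 (6T1) additionally contains elements of type 6 (2 of its 6 elements, about 33% of primes); D_6 (6T3) additionally contains elements of type 6, 2+2+1+1 (5 of its 12 elements, about 42% of primes); C_3 x S_3 (6T5) additionally contains elements of type 6, 3+1+1+1 (10 of its 18 elements, about 56% of primes); A_4 x C_2 (6T6) additionally contains elements of type 6, 2+2+1+1, 2+1+1+1+1 (14 of its 24 elements, about 58% of primes); S_4 (6T8) additionally contains elements of type 4+1+1, 2+2+1+1 (9 of its 24 elements, about 38% of primes); S_3 x S_3 (6T9) additionally contains elements of type 6, 3+1+1+1, 2+2+1+1 (25 of its 36 elements, about 69% of primes); S_4 x C_2 (6T11) additionally contains elements of type 6, 4+2, 4+1+1, 2+2+1+1, 2+1+1+1+1 (32 of its 48 elements, about 67% of primes); (S_3 x S_3) : C_2 (6T13) additionally contains elements of type 6, 4+2, 3+2+1, 3+1+1+1, 2+2+1+1, 2+1+1+1+1 (61 of its 72 elements, about 85% of primes); PGL(2,5) (6T14) additionally contains elements of type 6, 5+1, 4+1+1, 2+2+1+1 (89 of its 120 elements, about 74% of primes); S_6 (6T16) additionally contains elements of type 6, 5+1, 4+2, 4+1+1, 3+2+1, 3+1+1+1, 2+2+1+1, 2+1+1+1+1 (664 of its 720 elements, about 92% of primes). None of the 23 primes tested shows any such pattern (for each of these groups the chance of that is below 10^-4), which rules them out. Hence G = S_3 (6T2), of order 6.

S_3, S_3 acting on 6 points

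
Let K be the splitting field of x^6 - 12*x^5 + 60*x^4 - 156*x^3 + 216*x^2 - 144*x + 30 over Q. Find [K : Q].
The degree of the splitting field over Q equals the order of the Galois group, so first determine the group. The polynomial f is an irreducible sextic over Q, so G = Gal(f/Q) is one of the 16 transitive subgroups 6T1, ..., 6T16 of S_6. The discriminant of f is 40310784, which is not a perfect square, so G is not contained in A_6. The transitive groups of degree 6 not contained in A_6 are: C_6 (6T1, order 6), S_3 (6T2, order 6), D_6 (6T3, order 12), C_3 x S_3 (6T5, order 18), A_4 x C_2 (6T6, order 24), S_4 (6T8, order 24), S_3 x S_3 (6T9, order 36), S_4 x C_2 (6T11, order 48), (S_3 x S_3) : C_2 (6T13, order 72), PGL(2,5) (6T14, order 120), S_6 (6T16, order 720). By Dedekind's theorem, for a prime p not dividing disc(f) the degrees of the irreducible factors of f mod p form the cycle type of an element of G. Factoring f modulo the 14 such primes p <= 53 (skipping 2, 3, which divide the discriminant), each new pattern first appears at: mod 5: f = (x)(x + 4)(x^2 + 2)(x^2 + 4x + 2), pattern 2+2+1+1; mod 7: f = (x^6 + 2x^5 + 4x^4 + 5x^3 + 6x^2 + 3x + 2), pattern 6; mod 19: f = (x + 2)(x + 4)(x + 7)(x^3 + 13x^2 + 12x + 8), pattern 3+1+1+1; mod 31: f = (x^2 + 6x + 11)(x^2 + 15x + 21)(x^2 + 29x + 11), pattern 2+2+2; mod 43: f = (x^3 + 37x^2 + 12x + 1)(x^3 + 37x^2 + 12x + 30), pattern 3+3. No other pattern occurs in this range, so the set of observed cycle types is {2+2+1+1, 6, 3+1+1+1, 2+2+2, 3+3}. The candidates containing elements of all these cycle types are S_3 x S_3 (6T9) of order 36, (S_3 x S_3) : C_2 (6T13) of order 72, S_6 (6T16) of order 720; the others are excluded. The observed types are precisely the cycle types that occur in S_3 x S_3 (6T9) (apart from the identity). Each of the other remaining candidates has further cycle types, and by the Chebotarev density theorem the matching factorization patterns would occur for a proportion of primes equal to their share of the group: (S_3 x S_3) : C_2 (6T13) additionally contains elements of type 4+2, 3+2+1, 2+1+1+1+1 (36 of its 72 elements, about 50% of primes); S_6 (6T16) additionally contains elements of type 5+1, 4+2, 4+1+1, 3+2+1, 2+1+1+1+1 (459 of its 720 elements, about 64% of primes). None of the 14 primes tested shows any such pattern (for each of these groups the chance of that is below 10^-4), which rules them out. Hence G = S_3 x S_3 (6T9), of order 36. The Galois group S_3 x S_3 (6T9) has order 36, so the splitting field has degree 36 over Q.

36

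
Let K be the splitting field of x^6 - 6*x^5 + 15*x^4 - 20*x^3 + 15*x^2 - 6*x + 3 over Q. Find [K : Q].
12

The degree of the splitting field over Q equals the order of the Galois group, so first determine the group. The polynomial f is an irreducible sextic over Q, so G = Gal(f/Q) is one of the 16 transitive subgroups 6T1, ..., 6T16 of S_6. The discriminant of f is -1492992, which is not a perfect square, so G is not contained in A_6. The transitive groups of degree 6 not contained in A_6 are: C_6 (6T1, order 6), S_3 (6T2, order 6), D_6 (6T3, order 12), C_3 x S_3 (6T5, order 18), A_4 x C_2 (6T6, order 24), S_4 (6T8, order 24), S_3 x S_3 (6T9, order 36), S_4 x C_2 (6T11, order 48), (S_3 x S_3) : C_2 (6T13, order 72), PGL(2,5) (6T14, order 120), S_6 (6T16, order 720). By Dedekind's theorem, for a prime p not dividing disc(f) the degrees of the irreducible factors of f mod p form the cycle type of an element of G. Factoring f modulo the 79 such primes p <= 419 (skipping 2, 3, which divide the discriminant), each new pattern first appears at: mod 5: f = (x^2 + 2)(x^2 + x + 1)(x^2 + 3x + 4), pattern 2+2+2; mod 7: f = (x^6 + x^5 + x^4 + x^3 + x^2 + x + 3), pattern 6; mod 11: f = (x + 1)(x + 8)(x^2 + 3)(x^2 + 7x + 7), pattern 2+2+1+1; mod 19: f = (x^3 + 16x^2 + 3x + 5)(x^3 + 16x^2 + 3x + 12), pattern 3+3; mod 43: f = (x + 2)(x + 17)(x + 20)(x + 21)(x + 24)(x + 39), pattern 1+1+1+1+1+1. No other pattern occurs in this range, so the set of observed cycle types is {2+2+2, 6, 2+2+1+1, 3+3, 1+1+1+1+1+1}. The candidates containing elements of all these cycle types are D_6 (6T3) of order 12, A_4 x C_2 (6T6) of order 24, S_3 x S_3 (6T9) of order 36, S_4 x C_2 (6T11) of order 48, (S_3 x S_3) : C_2 (6T13) of order 72, PGL(2,5) (6T14) of order 120, S_6 (6T16) of order 720; the others are excluded. The observed types are precisely the cycle types that occur in D_6 (6T3). Each of the other remaining candidates has further cycle types, and by the Chebotarev density theorem the matching factorization patterns would occur for a proportion of primes equal to their share of the group: A_4 x C_2 (6T6) additionally contains elements of type 2+1+1+1+1 (3 of its 24 elements, about 12% of primes); S_3 x S_3 (6T9) additionally contains elements of type 3+1+1+1 (4 of its 36 elements, about 11% of primes); S_4 x C_2 (6T11) additionally contains elements of type 4+2, 4+1+1, 2+1+1+1+1 (15 of its 48 elements, about 31% of primes); (S_3 x S_3) : C_2 (6T13) additionally contains elements of type 4+2, 3+2+1, 3+1+1+1, 2+1+1+1+1 (40 of its 72 elements, about 56% of primes); PGL(2,5) (6T14) additionally contains elements of type 5+1, 4+1+1 (54 of its 120 elements, about 45% of primes); S_6 (6T16) additionally contains elements of type 5+1, 4+2, 4+1+1, 3+2+1, 3+1+1+1, 2+1+1+1+1 (499 of its 720 elements, about 69% of primes). None of the 79 primes tested shows any such pattern (for each of these groups the chance of that is below 10^-4), which rules them out. Hence G = D_6 (6T3), of order 12. The Galois group D_6 (6T3) has order 12, so the splitting field has degree 12 over Q.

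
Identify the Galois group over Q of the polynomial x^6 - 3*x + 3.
The polynomial f is an irreducible sextic over Q, so G = Gal(f/Q) is one of the 16 transitive subgroups 6T1, ..., 6T16 of S_6. The discriminant of f is -9059283, which is not a perfect square, so G is not contained in A_6. The transitive groups of degree 6 not contained in A_6 are: C_6 (6T1, order 6), S_3 (6T2, order 6), D_6 (6T3, order 12), C_3 x S_3 (6T5, order 18), A_4 x C_2 (6T6, order 24), S_4 (6T8, order 24), S_3 x S_3 (6T9, order 36), S_4 x C_2 (6T11, order 48), (S_3 x S_3) : C_2 (6T13, order 72), PGL(2,5) (6T14, order 120), S_6 (6T16, order 720). By Dedekind's theorem, for a prime p not dividing disc(f) the degrees of the irreducible factors of f mod p form the cycle type of an element of G. Factoring f modulo the 28 such primes p <= 127 (skipping 3, 17, 43, which divide the discriminant), each new pattern first appears at: mod 2: f = (x^6 + x + 1), pattern 6; mod 7: f = (x + 1)(x^2 + 4x + 6)(x^3 + 2x^2 + x + 4), pattern 3+2+1; mod 11: f = (x^2 + 9x + 2)(x^4 + 2x^3 + 2x^2 + 7), pattern 4+2; mod 13: f = (x + 3)(x + 8)(x^2 + 3x + 6)(x^2 + 12x + 3), pattern 2+2+1+1; mod 61: f = (x + 40)(x + 51)(x + 57)(x + 59)(x^2 + 37x + 50), pattern 2+1+1+1+1; mod 97: f = (x + 48)(x + 85)(x + 87)(x^3 + 71x^2 + 60x + 63), pattern 3+1+1+1; mod 113: f = (x^2 + 49x + 72)(x^2 + 68x + 105)(x^2 + 109x + 10), pattern 2+2+2; mod 127: f = (x^3 + 39x^2 + 106x + 109)(x^3 + 88x^2 + 18x + 21), pattern 3+3. No other pattern occurs in this range, so the set of observed cycle types is {6, 3+2+1, 4+2, 2+2+1+1, 2+1+1+1+1, 3+1+1+1, 2+2+2, 3+3}. The candidates containing elements of all these cycle types are (S_3 x S_3) : C_2 (6T13) of order 72, S_6 (6T16) of order 720; the others are excluded. The observed types are precisely the cycle types that occur in (S_3 x S_3) : C_2 (6T13) (apart from the identity). Each of the other remaining candidates has further cycle types, and by the Chebotarev density theorem the matching factorization patterns would occur for a proportion of primes equal to their share of the group: S_6 (6T16) additionally contains elements of type 5+1, 4+1+1 (234 of its 720 elements, about 32% of primes). None of the 28 primes tested shows any such pattern (for each of these groups the chance of that is below 10^-4), which rules them out. Hence G = (S_3 x S_3) : C_2 (6T13), of order 72.

(S_3 x S_3) : C_2, the group 6T13 of order 72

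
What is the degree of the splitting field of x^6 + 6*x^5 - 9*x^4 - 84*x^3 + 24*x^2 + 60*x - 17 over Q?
24

The degree of the splitting field over Q equals the order of the Galois group, so first determine the group. The polynomial f is an irreducible sextic over Q, so G = Gal(f/Q) is one of the 16 transitive subgroups 6T1, ..., 6T16 of S_6. The discriminant of f is -9221581132716096, which is not a perfect square, so G is not contained in A_6. The transitive groups of degree 6 not contained in A_6 are: C_6 (6T1, order 6), S_3 (6T2, order 6), D_6 (6T3, order 12), C_3 x S_3 (6T5, order 18), A_4 x C_2 (6T6, order 24), S_4 (6T8, order 24), S_3 x S_3 (6T9, order 36), S_4 x C_2 (6T11, order 48), (S_3 x S_3) : C_2 (6T13, order 72), PGL(2,5) (6T14, order 120), S_6 (6T16, order 720). By Dedekind's theorem, for a prime p not dividing disc(f) the degrees of the irreducible factors of f mod p form the cycle type of an element of G. Factoring f modulo the 33 such primes p <= 149 (skipping 2, 3, which divide the discriminant), each new pattern first appears at: mod 5: f = (x^3 + 2x + 1)(x^3 + x^2 + 4x + 3), pattern 3+3; mod 7: f = (x^6 + 6x^5 + 5x^4 + 3x^2 + 4x + 4), pattern 6; mod 17: f = (x)(x + 1)(x^2 + 8x + 9)(x^2 + 14x + 1), pattern 2+2+1+1; mod 19: f = (x + 5)(x + 14)(x + 17)(x + 18)(x^2 + 9x + 3), pattern 2+1+1+1+1; mod 71: f = (x^2 + 31x + 70)(x^2 + 51x + 59)(x^2 + 66x + 40), pattern 2+2+2. No other pattern occurs in this range, so the set of observed cycle types is {3+3, 6, 2+2+1+1, 2+1+1+1+1, 2+2+2}. The candidates containing elements of all these cycle types are A_4 x C_2 (6T6) of order 24, S_4 x C_2 (6T11) of order 48, (S_3 x S_3) : C_2 (6T13) of order 72, S_6 (6T16) of order 720; the others are excluded. The observed types are precisely the cycle types that occur in A_4 x C_2 (6T6) (apart from the identity). Each of the other remaining candidates has further cycle types, and by the Chebotarev density theorem the matching factorization patterns would occur for a proportion of primes equal to their share of the group: S_4 x C_2 (6T11) additionally contains elements of type 4+2, 4+1+1 (12 of its 48 elements, about 25% of primes); (S_3 x S_3) : C_2 (6T13) additionally contains elements of type 4+2, 3+2+1, 3+1+1+1 (34 of its 72 elements, about 47% of primes); S_6 (6T16) additionally contains elements of type 5+1, 4+2, 4+1+1, 3+2+1, 3+1+1+1 (484 of its 720 elements, about 67% of primes). None of the 33 primes tested shows any such pattern (for each of these groups the chance of that is below 10^-4), which rules them out. Hence G = A_4 x C_2 (6T6), of order 24. The Galois group A_4 x C_2 (6T6) has order 24, so the splitting field has degree 24 over Q.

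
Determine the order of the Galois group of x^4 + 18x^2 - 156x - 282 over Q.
The degree of the splitting field over Q equals the order of the Galois group, so first determine the group. The polynomial is an irreducible quartic over Q and its discriminant is -43859135232, which is not a perfect square, so the Galois group is not contained in A_4. The resolvent cubic y^3 - 18*y^2 + 1128*y - 44640 has exactly one rational root, so the Galois group is C_4 or D_4. The quartic remains irreducible over Q(sqrt(disc)), so the group is D_4. The Galois group D_4 (4T3) has order 8, so the splitting field has degree 8 over Q.

8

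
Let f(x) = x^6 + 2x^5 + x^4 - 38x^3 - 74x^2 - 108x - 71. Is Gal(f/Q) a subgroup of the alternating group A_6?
Yes

The polynomial is irreducible of degree 6 over Q. Its discriminant is 1728393484898304 = 41573952^2, a perfect square. A Galois group lies in the alternating group exactly when the discriminant is a square in Q, so the Galois group (A_4) is contained in A_6.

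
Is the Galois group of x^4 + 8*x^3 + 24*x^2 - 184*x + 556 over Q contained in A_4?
The polynomial is irreducible of degree 4 over Q. Its discriminant is 176319369216 = 419904^2, a perfect square. A Galois group lies in the alternating group exactly when the discriminant is a square in Q, so the Galois group (A_4) is contained in A_4.

Yes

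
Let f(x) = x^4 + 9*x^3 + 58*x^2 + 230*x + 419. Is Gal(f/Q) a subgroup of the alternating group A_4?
The polynomial is irreducible of degree 4 over Q. Its discriminant is 1201947949, which is not a perfect square. A Galois group lies in the alternating group exactly when the discriminant is a square in Q, so the Galois group (S_4) is not contained in A_4.

No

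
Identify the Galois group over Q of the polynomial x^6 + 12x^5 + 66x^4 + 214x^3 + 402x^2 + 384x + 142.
The polynomial f is an irreducible sextic over Q, so G = Gal(f/Q) is one of the 16 transitive subgroups 6T1, ..., 6T16 of S_6. The discriminant of f is 14154124032, which is not a perfect square, so G is not contained in A_6. The transitive groups of degree 6 not contained in A_6 are: C_6 (6T1, order 6), S_3 (6T2, order 6), D_6 (6T3, order 12), C_3 x S_3 (6T5, order 18), A_4 x C_2 (6T6, order 24), S_4 (6T8, order 24), S_3 x S_3 (6T9, order 36), S_4 x C_2 (6T11, order 48), (S_3 x S_3) : C_2 (6T13, order 72), PGL(2,5) (6T14, order 120), S_6 (6T16, order 720). By Dedekind's theorem, for a prime p not dividing disc(f) the degrees of the irreducible factors of f mod p form the cycle type of an element of G. Factoring f modulo the 22 such primes p <= 97 (skipping 2, 3, 53, which divide the discriminant), each new pattern first appears at: mod 5: f = (x^6 + 2x^5 + x^4 + 4x^3 + 2x^2 + 4x + 2), pattern 6; mod 11: f = (x + 3)(x + 10)(x^2 + 3x + 10)(x^2 + 7x + 7), pattern 2+2+1+1; mod 13: f = (x + 5)(x + 6)(x + 8)(x^3 + 6x^2 + 3x + 2), pattern 3+1+1+1; mod 31: f = (x^2 + 5x + 24)(x^2 + 10x + 30)(x^2 + 28x + 7), pattern 2+2+2; mod 97: f = (x^3 + 6x^2 + 45x + 87)(x^3 + 6x^2 + 82x + 44), pattern 3+3. No other pattern occurs in this range, so the set of observed cycle types is {6, 2+2+1+1, 3+1+1+1, 2+2+2, 3+3}. The candidates containing elements of all these cycle types are S_3 x S_3 (6T9) of order 36, (S_3 x S_3) : C_2 (6T13) of order 72, S_6 (6T16) of order 720; the others are excluded. The observed types are precisely the cycle types that occur in S_3 x S_3 (6T9) (apart from the identity). Each of the other remaining candidates has further cycle types, and by the Chebotarev density theorem the matching factorization patterns would occur for a proportion of primes equal to their share of the group: (S_3 x S_3) : C_2 (6T13) additionally contains elements of type 4+2, 3+2+1, 2+1+1+1+1 (36 of its 72 elements, about 50% of primes); S_6 (6T16) additionally contains elements of type 5+1, 4+2, 4+1+1, 3+2+1, 2+1+1+1+1 (459 of its 720 elements, about 64% of primes). None of the 22 primes tested shows any such pattern (for each of these groups the chance of that is below 10^-4), which rules them out. Hence G = S_3 x S_3 (6T9), of order 36.

S_3 x S_3 (order 36)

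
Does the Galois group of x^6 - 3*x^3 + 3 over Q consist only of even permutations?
No

The polynomial is irreducible of degree 6 over Q. Its discriminant is -177147, which is not a perfect square. A Galois group lies in the alternating group exactly when the discriminant is a square in Q, so the Galois group (C_3 x S_3) is not contained in A_6.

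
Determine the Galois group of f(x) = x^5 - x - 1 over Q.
S_5 (also written S5)

The polynomial f is an irreducible quintic over Q, so G = Gal(f/Q) is a transitive subgroup of S_5: one of C_5 (5T1, order 5), D_5 (5T2, order 10), F_20 (5T3, order 20), A_5 (5T4, order 60) or S_5 (5T5, order 120). The discriminant of f is 2869, which is not a perfect square, so G is not contained in A_5. The transitive groups of degree 5 not contained in A_5 are: F_20 (5T3, order 20), S_5 (5T5, order 120). By Dedekind's theorem, for a prime p not dividing disc(f) the degrees of the irreducible factors of f mod p form the cycle type of an element of G. Factoring f modulo the first such prime p = 2, each new pattern first appears at: mod 2: f = (x^2 + x + 1)(x^3 + x^2 + 1), pattern 3+2. No other pattern occurs in this range, so the set of observed cycle types is {3+2}. Among the candidates above, the only group containing elements of all these cycle types is S_5 (5T5) — F_20 (5T3) lacks at least one of them. Hence G = S_5 (5T5), of order 120.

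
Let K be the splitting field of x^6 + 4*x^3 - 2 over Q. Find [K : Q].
The degree of the splitting field over Q equals the order of the Galois group, so first determine the group. The polynomial f is an irreducible sextic over Q, so G = Gal(f/Q) is one of the 16 transitive subgroups 6T1, ..., 6T16 of S_6. The discriminant of f is 40310784, which is not a perfect square, so G is not contained in A_6. The transitive groups of degree 6 not contained in A_6 are: C_6 (6T1, order 6), S_3 (6T2, order 6), D_6 (6T3, order 12), C_3 x S_3 (6T5, order 18), A_4 x C_2 (6T6, order 24), S_4 (6T8, order 24), S_3 x S_3 (6T9, order 36), S_4 x C_2 (6T11, order 48), (S_3 x S_3) : C_2 (6T13, order 72), PGL(2,5) (6T14, order 120), S_6 (6T16, order 720). By Dedekind's theorem, for a prime p not dividing disc(f) the degrees of the irreducible factors of f mod p form the cycle type of an element of G. Factoring f modulo the 14 such primes p <= 53 (skipping 2, 3, which divide the discriminant), each new pattern first appears at: mod 5: f = (x + 1)(x + 2)(x^2 + 3x + 4)(x^2 + 4x + 1), pattern 2+2+1+1; mod 7: f = (x^6 + 4x^3 + 5), pattern 6; mod 19: f = (x + 4)(x + 6)(x + 9)(x^3 + 16), pattern 3+1+1+1; mod 31: f = (x^2 + 2x + 11)(x^2 + 10x + 27)(x^2 + 19x + 24), pattern 2+2+2; mod 43: f = (x^3 + 9)(x^3 + 38), pattern 3+3. No other pattern occurs in this range, so the set of observed cycle types is {2+2+1+1, 6, 3+1+1+1, 2+2+2, 3+3}. The candidates containing elements of all these cycle types are S_3 x S_3 (6T9) of order 36, (S_3 x S_3) : C_2 (6T13) of order 72, S_6 (6T16) of order 720; the others are excluded. The observed types are precisely the cycle types that occur in S_3 x S_3 (6T9) (apart from the identity). Each of the other remaining candidates has further cycle types, and by the Chebotarev density theorem the matching factorization patterns would occur for a proportion of primes equal to their share of the group: (S_3 x S_3) : C_2 (6T13) additionally contains elements of type 4+2, 3+2+1, 2+1+1+1+1 (36 of its 72 elements, about 50% of primes); S_6 (6T16) additionally contains elements of type 5+1, 4+2, 4+1+1, 3+2+1, 2+1+1+1+1 (459 of its 720 elements, about 64% of primes). None of the 14 primes tested shows any such pattern (for each of these groups the chance of that is below 10^-4), which rules them out. Hence G = S_3 x S_3 (6T9), of order 36. The Galois group S_3 x S_3 (6T9) has order 36, so the splitting field has degree 36 over Q.

36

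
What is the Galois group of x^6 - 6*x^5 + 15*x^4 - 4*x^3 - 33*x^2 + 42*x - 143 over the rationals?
The polynomial f is an irreducible sextic over Q, so G = Gal(f/Q) is one of the 16 transitive subgroups 6T1, ..., 6T16 of S_6. The discriminant of f is 5410421842378752, which is not a perfect square, so G is not contained in A_6. The transitive groups of degree 6 not contained in A_6 are: C_6 (6T1, order 6), S_3 (6T2, order 6), D_6 (6T3, order 12), C_3 x S_3 (6T5, order 18), A_4 x C_2 (6T6, order 24), S_4 (6T8, order 24), S_3 x S_3 (6T9, order 36), S_4 x C_2 (6T11, order 48), (S_3 x S_3) : C_2 (6T13, order 72), PGL(2,5) (6T14, order 120), S_6 (6T16, order 720). By Dedekind's theorem, for a prime p not dividing disc(f) the degrees of the irreducible factors of f mod p form the cycle type of an element of G. Factoring f modulo the 23 such primes p <= 97 (skipping 2, 3, which divide the discriminant), each new pattern first appears at: mod 5: f = (x^6 + 4x^5 + x^3 + 2x^2 + 2x + 2), pattern 6; mod 11: f = (x)(x + 4)(x^2 + 4x + 9)(x^2 + 8x + 3), pattern 2+2+1+1; mod 13: f = (x)(x + 2)(x + 8)(x^3 + 10x^2 + 3x + 1), pattern 3+1+1+1; mod 31: f = (x^2 + x + 13)(x^2 + 11x + 1)(x^2 + 13x + 20), pattern 2+2+2; mod 97: f = (x^3 + 94x^2 + 3x + 24)(x^3 + 94x^2 + 3x + 87), pattern 3+3. No other pattern occurs in this range, so the set of observed cycle types is {6, 2+2+1+1, 3+1+1+1, 2+2+2, 3+3}. The candidates containing elements of all these cycle types are S_3 x S_3 (6T9) of order 36, (S_3 x S_3) : C_2 (6T13) of order 72, S_6 (6T16) of order 720; the others are excluded. The observed types are precisely the cycle types that occur in S_3 x S_3 (6T9) (apart from the identity). Each of the other remaining candidates has further cycle types, and by the Chebotarev density theorem the matching factorization patterns would occur for a proportion of primes equal to their share of the group: (S_3 x S_3) : C_2 (6T13) additionally contains elements of type 4+2, 3+2+1, 2+1+1+1+1 (36 of its 72 elements, about 50% of primes); S_6 (6T16) additionally contains elements of type 5+1, 4+2, 4+1+1, 3+2+1, 2+1+1+1+1 (459 of its 720 elements, about 64% of primes). None of the 23 primes tested shows any such pattern (for each of these groups the chance of that is below 10^-4), which rules them out. Hence G = S_3 x S_3 (6T9), of order 36.

6T9: S_3 x S_3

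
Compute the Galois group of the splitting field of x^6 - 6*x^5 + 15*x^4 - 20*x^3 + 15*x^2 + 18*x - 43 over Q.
The polynomial f is an irreducible sextic over Q, so G = Gal(f/Q) is one of the 16 transitive subgroups 6T1, ..., 6T16 of S_6. The discriminant of f is 746496000000 = 864000^2, a perfect square, so G is contained in A_6. The transitive groups of degree 6 contained in A_6 are: A_4 (6T4, order 12), S_4 (6T7, order 24), (C_3 x C_3) : C_4 (6T10, order 36), PSL(2,5) (6T12, order 60), A_6 (6T15, order 360). By Dedekind's theorem, for a prime p not dividing disc(f) the degrees of the irreducible factors of f mod p form the cycle type of an element of G. Factoring f modulo the 6 such primes p <= 23 (skipping 2, 3, 5, which divide the discriminant), each new pattern first appears at: mod 7: f = (x + 2)(x^5 + 6x^4 + 3x^3 + 2x^2 + 4x + 3), pattern 5+1; mod 23: f = (x + 6)(x + 11)(x + 20)(x^3 + 3x^2 + 4x + 8), pattern 3+1+1+1. No other pattern occurs in this range, so the set of observed cycle types is {5+1, 3+1+1+1}. Among the candidates above, the only group containing elements of all these cycle types is A_6 (6T15) — each of A_4 (6T4), S_4 (6T7), (C_3 x C_3) : C_4 (6T10), PSL(2,5) (6T12) lacks at least one of them. Hence G = A_6 (6T15), of order 360.

A_6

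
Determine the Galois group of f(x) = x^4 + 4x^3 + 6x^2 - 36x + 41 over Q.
C_4 (also written C4)

The polynomial is an irreducible quartic over Q and its discriminant is 61952000, which is not a perfect square, so the Galois group is not contained in A_4. The resolvent cubic y^3 - 6*y^2 - 308*y - 968 has exactly one rational root, so the Galois group is C_4 or D_4. The quartic becomes reducible over Q(sqrt(disc)), so the group is C_4.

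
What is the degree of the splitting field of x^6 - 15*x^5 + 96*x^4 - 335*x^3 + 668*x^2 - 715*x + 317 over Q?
24

The degree of the splitting field over Q equals the order of the Galois group, so first determine the group. The polynomial f is an irreducible sextic over Q, so G = Gal(f/Q) is one of the 16 transitive subgroups 6T1, ..., 6T16 of S_6. The discriminant of f is 810448, which is not a perfect square, so G is not contained in A_6. The transitive groups of degree 6 not contained in A_6 are: C_6 (6T1, order 6), S_3 (6T2, order 6), D_6 (6T3, order 12), C_3 x S_3 (6T5, order 18), A_4 x C_2 (6T6, order 24), S_4 (6T8, order 24), S_3 x S_3 (6T9, order 36), S_4 x C_2 (6T11, order 48), (S_3 x S_3) : C_2 (6T13, order 72), PGL(2,5) (6T14, order 120), S_6 (6T16, order 720). By Dedekind's theorem, for a prime p not dividing disc(f) the degrees of the irreducible factors of f mod p form the cycle type of an element of G. Factoring f modulo the 22 such primes p <= 89 (skipping 2, 37, which divide the discriminant), each new pattern first appears at: mod 3: f = (x^3 + x^2 + 2)(x^3 + 2x^2 + x + 1), pattern 3+3; mod 5: f = (x^2 + 3)(x^2 + x + 2)(x^2 + 4x + 2), pattern 2+2+2; mod 17: f = (x + 13)(x + 16)(x^4 + 7x^3 + 8x^2 + 7), pattern 4+1+1; mod 67: f = (x + 2)(x + 60)(x^2 + 62x + 46)(x^2 + 62x + 56), pattern 2+2+1+1. No other pattern occurs in this range, so the set of observed cycle types is {3+3, 2+2+2, 4+1+1, 2+2+1+1}. The candidates containing elements of all these cycle types are S_4 (6T8) of order 24, S_4 x C_2 (6T11) of order 48, PGL(2,5) (6T14) of order 120, S_6 (6T16) of order 720; the others are excluded. The observed types are precisely the cycle types that occur in S_4 (6T8) (apart from the identity). Each of the other remaining candidates has further cycle types, and by the Chebotarev density theorem the matching factorization patterns would occur for a proportion of primes equal to their share of the group: S_4 x C_2 (6T11) additionally contains elements of type 6, 4+2, 2+1+1+1+1 (17 of its 48 elements, about 35% of primes); PGL(2,5) (6T14) additionally contains elements of type 6, 5+1 (44 of its 120 elements, about 37% of primes); S_6 (6T16) additionally contains elements of type 6, 5+1, 4+2, 3+2+1, 3+1+1+1, 2+1+1+1+1 (529 of its 720 elements, about 73% of primes). None of the 22 primes tested shows any such pattern (for each of these groups the chance of that is below 10^-4), which rules them out. Hence G = S_4 (6T8), of order 24. The Galois group S_4 (6T8) has order 24, so the splitting field has degree 24 over Q.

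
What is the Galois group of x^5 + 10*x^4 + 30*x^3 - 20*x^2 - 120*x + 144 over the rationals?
D_5 (also written D5)

The polynomial f is an irreducible quintic over Q, so G = Gal(f/Q) is a transitive subgroup of S_5: one of C_5 (5T1, order 5), D_5 (5T2, order 10), F_20 (5T3, order 20), A_5 (5T4, order 60) or S_5 (5T5, order 120). The discriminant of f is 1327104000000 = 1152000^2, a perfect square, so G is contained in A_5. The transitive groups of degree 5 contained in A_5 are: C_5 (5T1, order 5), D_5 (5T2, order 10), A_5 (5T4, order 60). By Dedekind's theorem, for a prime p not dividing disc(f) the degrees of the irreducible factors of f mod p form the cycle type of an element of G. Factoring f modulo the 23 such primes p <= 101 (skipping 2, 3, 5, which divide the discriminant), each new pattern first appears at: mod 7: f = (x^5 + 3x^4 + 2x^3 + x^2 + 6x + 4), pattern 5; mod 17: f = (x + 8)(x^2 + 5x + 7)(x^2 + 14x + 5), pattern 2+2+1. No other pattern occurs in this range, so the set of observed cycle types is {5, 2+2+1}. The candidates containing elements of all these cycle types are D_5 (5T2) of order 10, A_5 (5T4) of order 60; the others are excluded. The observed types are precisely the cycle types that occur in D_5 (5T2) (apart from the identity). Each of the other remaining candidates has further cycle types, and by the Chebotarev density theorem the matching factorization patterns would occur for a proportion of primes equal to their share of the group: A_5 (5T4) additionally contains elements of type 3+1+1 (20 of its 60 elements, about 33% of primes). None of the 23 primes tested shows any such pattern (for each of these groups the chance of that is below 10^-4), which rules them out. Hence G = D_5 (5T2), of order 10.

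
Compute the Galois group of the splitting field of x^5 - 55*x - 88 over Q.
The polynomial f is an irreducible quintic over Q, so G = Gal(f/Q) is a transitive subgroup of S_5: one of C_5 (5T1, order 5), D_5 (5T2, order 10), F_20 (5T3, order 20), A_5 (5T4, order 60) or S_5 (5T5, order 120). The discriminant of f is 58564000000 = 242000^2, a perfect square, so G is contained in A_5. The transitive groups of degree 5 contained in A_5 are: C_5 (5T1, order 5), D_5 (5T2, order 10), A_5 (5T4, order 60). By Dedekind's theorem, for a prime p not dividing disc(f) the degrees of the irreducible factors of f mod p form the cycle type of an element of G. Factoring f modulo the 3 such primes p <= 13 (skipping 2, 5, 11, which divide the discriminant), each new pattern first appears at: mod 3: f = (x^5 + 2x + 2), pattern 5; mod 13: f = (x + 5)(x + 7)(x^3 + x^2 + 5x + 9), pattern 3+1+1. No other pattern occurs in this range, so the set of observed cycle types is {5, 3+1+1}. Among the candidates above, the only group containing elements of all these cycle types is A_5 (5T4) — each of C_5 (5T1), D_5 (5T2) lacks at least one of them. Hence G = A_5 (5T4), of order 60.

A_5, the alternating group on 5 letters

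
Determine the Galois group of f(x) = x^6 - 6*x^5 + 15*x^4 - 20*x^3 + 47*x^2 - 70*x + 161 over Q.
S_4 x C_2 (also written S4xC2)

The polynomial f is an irreducible sextic over Q, so G = Gal(f/Q) is one of the 16 transitive subgroups 6T1, ..., 6T16 of S_6. The discriminant of f is -2693803488051200, which is not a perfect square, so G is not contained in A_6. The transitive groups of degree 6 not contained in A_6 are: C_6 (6T1, order 6), S_3 (6T2, order 6), D_6 (6T3, order 12), C_3 x S_3 (6T5, order 18), A_4 x C_2 (6T6, order 24), S_4 (6T8, order 24), S_3 x S_3 (6T9, order 36), S_4 x C_2 (6T11, order 48), (S_3 x S_3) : C_2 (6T13, order 72), PGL(2,5) (6T14, order 120), S_6 (6T16, order 720). By Dedekind's theorem, for a prime p not dividing disc(f) the degrees of the irreducible factors of f mod p form the cycle type of an element of G. Factoring f modulo the 17 such primes p <= 71 (skipping 2, 5, 7, which divide the discriminant), each new pattern first appears at: mod 3: f = (x^3 + x^2 + 2)(x^3 + 2x^2 + x + 1), pattern 3+3; mod 13: f = (x^6 + 7x^5 + 2x^4 + 6x^3 + 8x^2 + 8x + 5), pattern 6; mod 19: f = (x^2 + 17x + 2)(x^4 + 15x^3 + 5x^2 + 17x + 14), pattern 4+2; mod 23: f = (x)(x + 21)(x^4 + 19x^3 + 7x^2 + 17x + 12), pattern 4+1+1; mod 53: f = (x^2 + 20x + 25)(x^2 + 29x + 16)(x^2 + 51x + 22), pattern 2+2+2; mod 59: f = (x + 7)(x + 50)(x^2 + 8x + 14)(x^2 + 47x + 34), pattern 2+2+1+1; mod 71: f = (x + 15)(x + 21)(x + 48)(x + 54)(x^2 + 69x + 31), pattern 2+1+1+1+1. No other pattern occurs in this range, so the set of observed cycle types is {3+3, 6, 4+2, 4+1+1, 2+2+2, 2+2+1+1, 2+1+1+1+1}. The candidates containing elements of all these cycle types are S_4 x C_2 (6T11) of order 48, S_6 (6T16) of order 720; the others are excluded. The observed types are precisely the cycle types that occur in S_4 x C_2 (6T11) (apart from the identity). Each of the other remaining candidates has further cycle types, and by the Chebotarev density theorem the matching factorization patterns would occur for a proportion of primes equal to their share of the group: S_6 (6T16) additionally contains elements of type 5+1, 3+2+1, 3+1+1+1 (304 of its 720 elements, about 42% of primes). None of the 17 primes tested shows any such pattern (for each of these groups the chance of that is below 10^-4), which rules them out. Hence G = S_4 x C_2 (6T11), of order 48.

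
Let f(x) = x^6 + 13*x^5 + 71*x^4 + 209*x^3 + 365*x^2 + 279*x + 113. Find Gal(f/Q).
C_6 (order 6)

The polynomial f is an irreducible sextic over Q, so G = Gal(f/Q) is one of the 16 transitive subgroups 6T1, ..., 6T16 of S_6. The discriminant of f is -3074760881305687, which is not a perfect square, so G is not contained in A_6. The transitive groups of degree 6 not contained in A_6 are: C_6 (6T1, order 6), S_3 (6T2, order 6), D_6 (6T3, order 12), C_3 x S_3 (6T5, order 18), A_4 x C_2 (6T6, order 24), S_4 (6T8, order 24), S_3 x S_3 (6T9, order 36), S_4 x C_2 (6T11, order 48), (S_3 x S_3) : C_2 (6T13, order 72), PGL(2,5) (6T14, order 120), S_6 (6T16, order 720). By Dedekind's theorem, for a prime p not dividing disc(f) the degrees of the irreducible factors of f mod p form the cycle type of an element of G. Factoring f modulo the 37 such primes p <= 173 (skipping 7, 29, 43, which divide the discriminant), each new pattern first appears at: mod 2: f = (x^3 + x + 1)(x^3 + x^2 + 1), pattern 3+3; mod 3: f = (x^6 + x^5 + 2x^4 + 2x^3 + 2x^2 + 2), pattern 6; mod 13: f = (x^2 + 4x + 2)(x^2 + 11x + 7)(x^2 + 11x + 9), pattern 2+2+2; mod 71: f = (x + 7)(x + 9)(x + 19)(x + 20)(x + 39)(x + 61), pattern 1+1+1+1+1+1. No other pattern occurs in this range, so the set of observed cycle types is {3+3, 6, 2+2+2, 1+1+1+1+1+1}. The candidates containing elements of all these cycle types are C_6 (6T1) of order 6, D_6 (6T3) of order 12, C_3 x S_3 (6T5) of order 18, A_4 x C_2 (6T6) of order 24, S_3 x S_3 (6T9) of order 36, S_4 x C_2 (6T11) of order 48, (S_3 x S_3) : C_2 (6T13) of order 72, PGL(2,5) (6T14) of order 120, S_6 (6T16) of order 720; the others are excluded. The observed types are precisely the cycle types that occur in C_6 (6T1). Each of the other remaining candidates has further cycle types, and by the Chebotarev density theorem the matching factorization patterns would occur for a proportion of primes equal to their share of the group: D_6 (6T3) additionally contains elements of type 2+2+1+1 (3 of its 12 elements, about 25% of primes); C_3 x S_3 (6T5) additionally contains elements of type 3+1+1+1 (4 of its 18 elements, about 22% of primes); A_4 x C_2 (6T6) additionally contains elements of type 2+2+1+1, 2+1+1+1+1 (6 of its 24 elements, about 25% of primes); S_3 x S_3 (6T9) additionally contains elements of type 3+1+1+1, 2+2+1+1 (13 of its 36 elements, about 36% of primes); S_4 x C_2 (6T11) additionally contains elements of type 4+2, 4+1+1, 2+2+1+1, 2+1+1+1+1 (24 of its 48 elements, about 50% of primes); (S_3 x S_3) : C_2 (6T13) additionally contains elements of type 4+2, 3+2+1, 3+1+1+1, 2+2+1+1, 2+1+1+1+1 (49 of its 72 elements, about 68% of primes); PGL(2,5) (6T14) additionally contains elements of type 5+1, 4+1+1, 2+2+1+1 (69 of its 120 elements, about 58% of primes); S_6 (6T16) additionally contains elements of type 5+1, 4+2, 4+1+1, 3+2+1, 3+1+1+1, 2+2+1+1, 2+1+1+1+1 (544 of its 720 elements, about 76% of primes). None of the 37 primes tested shows any such pattern (for each of these groups the chance of that is below 10^-4), which rules them out. Hence G = C_6 (6T1), of order 6.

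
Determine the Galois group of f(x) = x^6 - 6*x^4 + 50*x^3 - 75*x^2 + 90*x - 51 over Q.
The polynomial f is an irreducible sextic over Q, so G = Gal(f/Q) is one of the 16 transitive subgroups 6T1, ..., 6T16 of S_6. The discriminant of f is 1323222688272384 = 36376128^2, a perfect square, so G is contained in A_6. The transitive groups of degree 6 contained in A_6 are: A_4 (6T4, order 12), S_4 (6T7, order 24), (C_3 x C_3) : C_4 (6T10, order 36), PSL(2,5) (6T12, order 60), A_6 (6T15, order 360). By Dedekind's theorem, for a prime p not dividing disc(f) the degrees of the irreducible factors of f mod p form the cycle type of an element of G. Factoring f modulo the 33 such primes p <= 149 (skipping 2, 3, which divide the discriminant), each new pattern first appears at: mod 5: f = (x^3 + 2x^2 + 4x + 4)(x^3 + 3x^2 + 4x + 1), pattern 3+3; mod 17: f = (x)(x + 8)(x^2 + 3x + 9)(x^2 + 6x + 14), pattern 2+2+1+1; mod 71: f = (x + 8)(x + 15)(x + 23)(x + 24)(x + 35)(x + 37), pattern 1+1+1+1+1+1. No other pattern occurs in this range, so the set of observed cycle types is {3+3, 2+2+1+1, 1+1+1+1+1+1}. The candidates containing elements of all these cycle types are A_4 (6T4) of order 12, S_4 (6T7) of order 24, (C_3 x C_3) : C_4 (6T10) of order 36, PSL(2,5) (6T12) of order 60, A_6 (6T15) of order 360; the others are excluded. The observed types are precisely the cycle types that occur in A_4 (6T4). Each of the other remaining candidates has further cycle types, and by the Chebotarev density theorem the matching factorization patterns would occur for a proportion of primes equal to their share of the group: S_4 (6T7) additionally contains elements of type 4+2 (6 of its 24 elements, about 25% of primes); (C_3 x C_3) : C_4 (6T10) additionally contains elements of type 4+2, 3+1+1+1 (22 of its 36 elements, about 61% of primes); PSL(2,5) (6T12) additionally contains elements of type 5+1 (24 of its 60 elements, about 40% of primes); A_6 (6T15) additionally contains elements of type 5+1, 4+2, 3+1+1+1 (274 of its 360 elements, about 76% of primes). None of the 33 primes tested shows any such pattern (for each of these groups the chance of that is below 10^-4), which rules them out. Hence G = A_4 (6T4), of order 12.

6T4: A_4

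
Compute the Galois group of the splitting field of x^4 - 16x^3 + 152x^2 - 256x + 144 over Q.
The polynomial is an irreducible quartic over Q and its discriminant is 40282095616 = 200704^2, a perfect square, so the Galois group is contained in A_4. The resolvent cubic y^3 - 152*y^2 + 3520*y - 14848 is irreducible over Q. An irreducible resolvent with square discriminant gives A_4.

4T4: A_4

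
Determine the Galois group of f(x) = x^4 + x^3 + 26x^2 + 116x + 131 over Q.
C_4 (order 4)

The polynomial is an irreducible quartic over Q and its discriminant is 393828125, which is not a perfect square, so the Galois group is not contained in A_4. The resolvent cubic y^3 - 26*y^2 - 408*y + 37 has exactly one rational root, so the Galois group is C_4 or D_4. The quartic becomes reducible over Q(sqrt(disc)), so the group is C_4.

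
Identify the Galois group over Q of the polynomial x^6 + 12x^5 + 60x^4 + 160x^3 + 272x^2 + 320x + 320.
The polynomial f is an irreducible sextic over Q, so G = Gal(f/Q) is one of the 16 transitive subgroups 6T1, ..., 6T16 of S_6. The discriminant of f is -2693803488051200, which is not a perfect square, so G is not contained in A_6. The transitive groups of degree 6 not contained in A_6 are: C_6 (6T1, order 6), S_3 (6T2, order 6), D_6 (6T3, order 12), C_3 x S_3 (6T5, order 18), A_4 x C_2 (6T6, order 24), S_4 (6T8, order 24), S_3 x S_3 (6T9, order 36), S_4 x C_2 (6T11, order 48), (S_3 x S_3) : C_2 (6T13, order 72), PGL(2,5) (6T14, order 120), S_6 (6T16, order 720). By Dedekind's theorem, for a prime p not dividing disc(f) the degrees of the irreducible factors of f mod p form the cycle type of an element of G. Factoring f modulo the 17 such primes p <= 71 (skipping 2, 5, 7, which divide the discriminant), each new pattern first appears at: mod 3: f = (x^3 + x^2 + 2)(x^3 + 2x^2 + x + 1), pattern 3+3; mod 13: f = (x^6 + 12x^5 + 8x^4 + 4x^3 + 12x^2 + 8x + 8), pattern 6; mod 19: f = (x^2 + 4x + 5)(x^4 + 8x^3 + 4x^2 + 9x + 7), pattern 4+2; mod 23: f = (x + 1)(x + 3)(x^4 + 8x^3 + 2x^2 + 13x + 7), pattern 4+1+1; mod 53: f = (x^2 + 4x + 25)(x^2 + 26x + 41)(x^2 + 35x + 6), pattern 2+2+2; mod 59: f = (x + 10)(x + 53)(x^2 + 14x + 47)(x^2 + 53x + 7), pattern 2+2+1+1; mod 71: f = (x + 18)(x + 24)(x + 51)(x + 57)(x^2 + 4x + 34), pattern 2+1+1+1+1. No other pattern occurs in this range, so the set of observed cycle types is {3+3, 6, 4+2, 4+1+1, 2+2+2, 2+2+1+1, 2+1+1+1+1}. The candidates containing elements of all these cycle types are S_4 x C_2 (6T11) of order 48, S_6 (6T16) of order 720; the others are excluded. The observed types are precisely the cycle types that occur in S_4 x C_2 (6T11) (apart from the identity). Each of the other remaining candidates has further cycle types, and by the Chebotarev density theorem the matching factorization patterns would occur for a proportion of primes equal to their share of the group: S_6 (6T16) additionally contains elements of type 5+1, 3+2+1, 3+1+1+1 (304 of its 720 elements, about 42% of primes). None of the 17 primes tested shows any such pattern (for each of these groups the chance of that is below 10^-4), which rules them out. Hence G = S_4 x C_2 (6T11), of order 48.

6T11: S_4 x C_2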